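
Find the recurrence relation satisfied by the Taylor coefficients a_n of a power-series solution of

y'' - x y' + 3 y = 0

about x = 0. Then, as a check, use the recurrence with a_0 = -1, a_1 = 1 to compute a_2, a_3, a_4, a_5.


Substitute y = sum_n a_n x^n.
y''(x) has coefficient (n+2)(n+1) a_{n+2} at x^n;
-x y'(x) has coefficient -n a_n at x^n (shift);
3 y(x) has coefficient 3 a_n at x^n.
Matching x^n: (n+2)(n+1) a_{n+2} + (-n + 3) a_n = 0.
Thus a_{n+2} = (n - 3) / ((n+1)(n+2)) * a_n.

Check with a_0 = -1, a_1 = 1 (apply the recurrence for n = 0, 1, 2, 3): a_0 = -1, a_1 = 1, a_2 = 3/2, a_3 = -1/3, a_4 = -1/8, a_5 = 0.

a_(n+2) = (n - 3) / ((n+1)(n+2)) * a_n; check: a_0 = -1, a_1 = 1, a_2 = 3/2, a_3 = -1/3, a_4 = -1/8, a_5 = 0


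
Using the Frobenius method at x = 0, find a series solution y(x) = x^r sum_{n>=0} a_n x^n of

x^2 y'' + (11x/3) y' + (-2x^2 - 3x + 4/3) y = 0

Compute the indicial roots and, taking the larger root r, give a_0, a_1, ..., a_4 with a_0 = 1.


Write in Frobenius form y'' + (p(x)/x) y' + (q(x)/x^2) y = 0:
  p(x) = 11/3,  q(x) = -2x^2 - 3x + 4/3.
Indicial equation: r(r-1) + (11/3) r + (4/3) = 0 -> roots r_1 = -2/3, r_2 = -2.
Take r = r_1 = -2/3. Let y(x) = x^r sum_{n>=0} a_n x^n with a_0 = 1.
Substitute y = x^r sum a_n x^n and match x^{r+n}. The recurrence is
  D(n) a_n - 3 a_{n-1} - 2 a_{n-2} = 0,  where D(n) = (r+n)(r+n-1) + (11/3)(r+n) + (4/3).
  a_n = [3 a_{n-1} + 2 a_{n-2}] / D(n).
Since the indicial polynomial factors as (r - r_1)(r - r_2), D(n) = (r_1 + n - r_1)(r_1 + n - r_2) = n(n + 4/3).
Evaluating step by step (a_0 = 1):
  n = 1: D(1) = 1(1 + 4/3) = 7/3; numerator = 3(1) = 3; a_1 = (3)/(7/3) = 9/7
  n = 2: D(2) = 2(2 + 4/3) = 20/3; numerator = 3(9/7) + 2(1) = 41/7; a_2 = (41/7)/(20/3) = 123/140
  n = 3: D(3) = 3(3 + 4/3) = 13; numerator = 3(123/140) + 2(9/7) = 729/140; a_3 = (729/140)/(13) = 729/1820
  n = 4: D(4) = 4(4 + 4/3) = 64/3; numerator = 3(729/1820) + 2(123/140) = 1077/364; a_4 = (1077/364)/(64/3) = 3231/23296

r = -2/3; a_0 = 1; a_1 = 9/7; a_2 = 123/140; a_3 = 729/1820; a_4 = 3231/23296


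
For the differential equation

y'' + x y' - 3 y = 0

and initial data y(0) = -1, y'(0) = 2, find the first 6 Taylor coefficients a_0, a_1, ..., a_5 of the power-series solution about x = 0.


Ansatz: y(x) = sum_{n>=0} a_n x^n, so y'(x) = sum_{n>=1} n a_n x^(n-1) and y''(x) = sum_{n>=2} n(n-1) a_n x^(n-2).
Substitute into P(x) y'' + Q(x) y' + R(x) y = 0 with P(x) = 1, Q(x) = x, R(x) = -3, and match powers of x.
Initial conditions: a_0 = -1, a_1 = 2.
Setting the coefficient of each power of x to zero and solving order by order (substituting the coefficients already found):
  x^0: 2 a_2 - 3 a_0 = 0  ->  2 a_2 = 3 a_0 = -3  ->  a_2 = -3/2
  x^1: 6 a_3 - 2 a_1 = 0  ->  6 a_3 = 2 a_1 = 4  ->  a_3 = 2/3
  x^2: 12 a_4 - a_2 = 0  ->  12 a_4 = a_2 = -3/2  ->  a_4 = -1/8
  x^3: 20 a_5 = 0  ->  a_5 = 0
Truncated series: y(x) = -1 + 2 x - (3/2) x^2 + (2/3) x^3 - (1/8) x^4 + O(x^6).

a_0 = -1; a_1 = 2; a_2 = -3/2; a_3 = 2/3; a_4 = -1/8; a_5 = 0


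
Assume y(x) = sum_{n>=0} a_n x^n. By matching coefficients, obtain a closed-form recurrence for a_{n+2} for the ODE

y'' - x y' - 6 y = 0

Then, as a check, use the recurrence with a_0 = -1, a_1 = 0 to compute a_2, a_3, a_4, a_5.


Substitute y = sum_n a_n x^n.
y''(x) has coefficient (n+2)(n+1) a_{n+2} at x^n;
-x y'(x) has coefficient -n a_n at x^n (shift);
-6 y(x) has coefficient -6 a_n at x^n.
Matching x^n: (n+2)(n+1) a_{n+2} + (-n - 6) a_n = 0.
Thus a_{n+2} = (n + 6) / ((n+1)(n+2)) * a_n.

Check with a_0 = -1, a_1 = 0 (apply the recurrence for n = 0, 1, 2, 3): a_0 = -1, a_1 = 0, a_2 = -3, a_3 = 0, a_4 = -2, a_5 = 0.

a_(n+2) = (n + 6) / ((n+1)(n+2)) * a_n; check: a_0 = -1, a_1 = 0, a_2 = -3, a_3 = 0, a_4 = -2, a_5 = 0


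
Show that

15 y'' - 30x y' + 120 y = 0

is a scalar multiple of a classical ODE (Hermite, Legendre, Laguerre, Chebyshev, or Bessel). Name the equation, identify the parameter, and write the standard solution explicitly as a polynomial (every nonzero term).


All three coefficients share the factor 15; dividing through by 15 gives  y'' - 2x y' + 8 y = 0.
This matches the Hermite equation y'' - 2x y' + 2n y = 0 with 2n = 8, so n = 4; the polynomial solution is H_4(x).
With y = sum_k a_k x^k, matching x^k gives (k+2)(k+1) a_{k+2} = 2(k - n) a_k = 2(k - 4) a_k. The right side vanishes at k = 4, so the series with the parity of 4 terminates at degree 4.
Standard normalization: leading coefficient of H_n is 2^n, so a_4 = 2^4 = 16. Work downward with a_k = (k+1)(k+2) a_{k+2} / (2(k - n)):
  a_2 = (3)(4)(16) / (2(2 - 4)) = 192/(-4) = -48
  a_0 = (1)(2)(-48) / (2(0 - 4)) = -96/(-8) = 12
Hence H_4(x) = 16 x^4 - 48 x^2 + 12.

H_4(x); series = 16 x^4 - 48 x^2 + 12


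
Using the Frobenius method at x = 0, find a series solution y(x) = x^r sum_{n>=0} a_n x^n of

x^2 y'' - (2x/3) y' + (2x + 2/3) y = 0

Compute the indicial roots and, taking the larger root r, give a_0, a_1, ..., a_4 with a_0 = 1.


Write in Frobenius form y'' + (p(x)/x) y' + (q(x)/x^2) y = 0:
  p(x) = -2/3,  q(x) = 2x + 2/3.
Indicial equation: r(r-1) + (-2/3) r + (2/3) = 0 -> roots r_1 = 1, r_2 = 2/3.
Take r = r_1 = 1. Let y(x) = x^r sum_{n>=0} a_n x^n with a_0 = 1.
Substitute y = x^r sum a_n x^n and match x^{r+n}. The recurrence is
  D(n) a_n + 2 a_{n-1} = 0,  where D(n) = (r+n)(r+n-1) + (-2/3)(r+n) + (2/3).
  a_n = -2 / D(n) * a_{n-1}.
Since the indicial polynomial factors as (r - r_1)(r - r_2), D(n) = (r_1 + n - r_1)(r_1 + n - r_2) = n(n + 1/3).
Evaluating step by step (a_0 = 1):
  n = 1: D(1) = 1(1 + 1/3) = 4/3; numerator = -2(1) = -2; a_1 = (-2)/(4/3) = -3/2
  n = 2: D(2) = 2(2 + 1/3) = 14/3; numerator = -2(-3/2) = 3; a_2 = (3)/(14/3) = 9/14
  n = 3: D(3) = 3(3 + 1/3) = 10; numerator = -2(9/14) = -9/7; a_3 = (-9/7)/(10) = -9/70
  n = 4: D(4) = 4(4 + 1/3) = 52/3; numerator = -2(-9/70) = 9/35; a_4 = (9/35)/(52/3) = 27/1820

r = 1; a_0 = 1; a_1 = -3/2; a_2 = 9/14; a_3 = -9/70; a_4 = 27/1820


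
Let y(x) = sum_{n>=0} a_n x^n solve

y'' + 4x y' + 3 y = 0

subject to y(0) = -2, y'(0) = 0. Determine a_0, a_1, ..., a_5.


Ansatz: y(x) = sum_{n>=0} a_n x^n, so y'(x) = sum_{n>=1} n a_n x^(n-1) and y''(x) = sum_{n>=2} n(n-1) a_n x^(n-2).
Substitute into P(x) y'' + Q(x) y' + R(x) y = 0 with P(x) = 1, Q(x) = 4x, R(x) = 3, and match powers of x.
Initial conditions: a_0 = -2, a_1 = 0.
Setting the coefficient of each power of x to zero and solving order by order (substituting the coefficients already found):
  x^0: 2 a_2 + 3 a_0 = 0  ->  2 a_2 = -3 a_0 = 6  ->  a_2 = 3
  x^1: 6 a_3 + 7 a_1 = 0  ->  6 a_3 = -7 a_1 = 0  ->  a_3 = 0
  x^2: 12 a_4 + 11 a_2 = 0  ->  12 a_4 = -11 a_2 = -33  ->  a_4 = -11/4
  x^3: 20 a_5 + 15 a_3 = 0  ->  20 a_5 = -15 a_3 = 0  ->  a_5 = 0
Truncated series: y(x) = -2 + 3 x^2 - (11/4) x^4 + O(x^6).

a_0 = -2; a_1 = 0; a_2 = 3; a_3 = 0; a_4 = -11/4; a_5 = 0


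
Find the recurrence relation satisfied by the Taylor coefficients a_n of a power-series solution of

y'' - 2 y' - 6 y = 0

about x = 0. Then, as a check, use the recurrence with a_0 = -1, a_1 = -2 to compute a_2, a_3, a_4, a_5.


Substitute y = sum_n a_n x^n.
y''(x) has coefficient (n+2)(n+1) a_{n+2} at x^n;
-2 y'(x) has coefficient -2 (n+1) a_{n+1} at x^n;
-6 y(x) has coefficient -6 a_n at x^n.
Matching x^n: (n+2)(n+1) a_{n+2} - 2 (n+1) a_{n+1} - 6 a_n = 0.
Thus a_{n+2} = [2 (n+1) a_{n+1} + 6 a_n] / ((n+1)(n+2)).

Check with a_0 = -1, a_1 = -2 (apply the recurrence for n = 0, 1, 2, 3): a_0 = -1, a_1 = -2, a_2 = -5, a_3 = -16/3, a_4 = -31/6, a_5 = -11/3.

a_(n+2) = [2 (n+1) a_(n+1) + 6 a_n] / ((n+1)(n+2)); check: a_0 = -1, a_1 = -2, a_2 = -5, a_3 = -16/3, a_4 = -31/6, a_5 = -11/3


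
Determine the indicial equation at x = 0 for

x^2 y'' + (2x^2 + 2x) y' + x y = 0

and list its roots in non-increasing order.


Divide by x^2 to reach normal form y'' + P_1(x) y' + P_2(x) y = 0 with P_1(x) = 2 + 2/x and P_2(x) = 1/x.
x = 0 is a singular point because the y'-coefficient 2 + 2/x has a pole at x = 0 and the y-coefficient 1/x has a pole at x = 0.
It is a regular singular point because x P_1(x) = p(x) = 2x + 2 and x^2 P_2(x) = q(x) = x are polynomials, hence analytic at x = 0.
p(0) = 2,  q(0) = 0.
Indicial equation: r(r-1) + p(0) r + q(0) = 0, i.e. r^2 + (p(0) - 1) r + q(0) = 0, i.e. r^2 + 1 r = 0.
Discriminant: (1)^2 - 4(0) = 1, so r = (-1 ± 1)/2.
Solving: r_1 = 0, r_2 = -1.

indicial: r^2 + 1 r = 0; roots r_1 = 0, r_2 = -1


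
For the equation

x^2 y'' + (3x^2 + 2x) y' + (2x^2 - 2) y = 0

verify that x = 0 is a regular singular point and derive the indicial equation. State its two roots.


Divide by x^2 to reach normal form y'' + P_1(x) y' + P_2(x) y = 0 with P_1(x) = 3 + 2/x and P_2(x) = 2 - 2/x^2.
x = 0 is a singular point because the y'-coefficient 3 + 2/x has a pole at x = 0 and the y-coefficient 2 - 2/x^2 has a pole at x = 0.
It is a regular singular point because x P_1(x) = p(x) = 3x + 2 and x^2 P_2(x) = q(x) = 2x^2 - 2 are polynomials, hence analytic at x = 0.
p(0) = 2,  q(0) = -2.
Indicial equation: r(r-1) + p(0) r + q(0) = 0, i.e. r^2 + (p(0) - 1) r + q(0) = 0, i.e. r^2 + 1 r - 2 = 0.
Discriminant: (1)^2 - 4(-2) = 9, so r = (-1 ± 3)/2.
Solving: r_1 = 1, r_2 = -2.

indicial: r^2 + 1 r - 2 = 0; roots r_1 = 1, r_2 = -2


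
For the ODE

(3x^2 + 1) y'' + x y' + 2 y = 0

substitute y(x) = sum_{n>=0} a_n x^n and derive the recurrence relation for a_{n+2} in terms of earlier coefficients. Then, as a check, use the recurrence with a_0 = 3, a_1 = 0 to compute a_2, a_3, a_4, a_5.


Substitute y = sum_n a_n x^n.
(1 + 3 x^2) y'' contributes (n+2)(n+1) a_{n+2} + 3 n(n-1) a_n at x^n.
x y'(x) contributes n a_n at x^n.
2 y(x) contributes 2 a_n at x^n.
Matching x^n: (n+2)(n+1) a_{n+2} + (3 n(n-1) + n + 2) a_n = 0.
Thus a_{n+2} = (-3 n(n-1) - n - 2) / ((n+1)(n+2)) * a_n.

Check with a_0 = 3, a_1 = 0 (apply the recurrence for n = 0, 1, 2, 3): a_0 = 3, a_1 = 0, a_2 = -3, a_3 = 0, a_4 = 5/2, a_5 = 0.

a_(n+2) = (-3 n(n-1) - n - 2) / ((n+1)(n+2)) * a_n; check: a_0 = 3, a_1 = 0, a_2 = -3, a_3 = 0, a_4 = 5/2, a_5 = 0


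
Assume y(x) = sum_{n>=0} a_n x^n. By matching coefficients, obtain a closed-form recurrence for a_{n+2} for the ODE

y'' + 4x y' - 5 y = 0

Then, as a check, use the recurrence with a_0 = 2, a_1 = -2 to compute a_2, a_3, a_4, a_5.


Substitute y = sum_n a_n x^n.
y''(x) has coefficient (n+2)(n+1) a_{n+2} at x^n;
4 x y'(x) has coefficient 4 n a_n at x^n (shift);
-5 y(x) has coefficient -5 a_n at x^n.
Matching x^n: (n+2)(n+1) a_{n+2} + (4n - 5) a_n = 0.
Thus a_{n+2} = (-4n + 5) / ((n+1)(n+2)) * a_n.

Check with a_0 = 2, a_1 = -2 (apply the recurrence for n = 0, 1, 2, 3): a_0 = 2, a_1 = -2, a_2 = 5, a_3 = -1/3, a_4 = -5/4, a_5 = 7/60.

a_(n+2) = (-4n + 5) / ((n+1)(n+2)) * a_n; check: a_0 = 2, a_1 = -2, a_2 = 5, a_3 = -1/3, a_4 = -5/4, a_5 = 7/60


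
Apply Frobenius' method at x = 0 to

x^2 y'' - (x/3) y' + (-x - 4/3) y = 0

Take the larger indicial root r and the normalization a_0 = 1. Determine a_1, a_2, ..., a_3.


Write in Frobenius form y'' + (p(x)/x) y' + (q(x)/x^2) y = 0:
  p(x) = -1/3,  q(x) = -x - 4/3.
Indicial equation: r(r-1) + (-1/3) r + (-4/3) = 0 -> roots r_1 = 2, r_2 = -2/3.
Take r = r_1 = 2. Let y(x) = x^r sum_{n>=0} a_n x^n with a_0 = 1.
Substitute y = x^r sum a_n x^n and match x^{r+n}. The recurrence is
  D(n) a_n - 1 a_{n-1} = 0,  where D(n) = (r+n)(r+n-1) + (-1/3)(r+n) + (-4/3).
  a_n = 1 / D(n) * a_{n-1}.
Since the indicial polynomial factors as (r - r_1)(r - r_2), D(n) = (r_1 + n - r_1)(r_1 + n - r_2) = n(n + 8/3).
Evaluating step by step (a_0 = 1):
  n = 1: D(1) = 1(1 + 8/3) = 11/3; numerator = 1(1) = 1; a_1 = (1)/(11/3) = 3/11
  n = 2: D(2) = 2(2 + 8/3) = 28/3; numerator = 1(3/11) = 3/11; a_2 = (3/11)/(28/3) = 9/308
  n = 3: D(3) = 3(3 + 8/3) = 17; numerator = 1(9/308) = 9/308; a_3 = (9/308)/(17) = 9/5236

r = 2; a_0 = 1; a_1 = 3/11; a_2 = 9/308; a_3 = 9/5236


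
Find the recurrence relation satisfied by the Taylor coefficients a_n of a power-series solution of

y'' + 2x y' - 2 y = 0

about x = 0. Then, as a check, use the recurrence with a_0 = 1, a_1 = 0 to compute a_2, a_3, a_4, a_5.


Substitute y = sum_n a_n x^n.
y''(x) has coefficient (n+2)(n+1) a_{n+2} at x^n;
2 x y'(x) has coefficient 2 n a_n at x^n (shift);
-2 y(x) has coefficient -2 a_n at x^n.
Matching x^n: (n+2)(n+1) a_{n+2} + (2n - 2) a_n = 0.
Thus a_{n+2} = (-2n + 2) / ((n+1)(n+2)) * a_n.

Check with a_0 = 1, a_1 = 0 (apply the recurrence for n = 0, 1, 2, 3): a_0 = 1, a_1 = 0, a_2 = 1, a_3 = 0, a_4 = -1/6, a_5 = 0.

a_(n+2) = (-2n + 2) / ((n+1)(n+2)) * a_n; check: a_0 = 1, a_1 = 0, a_2 = 1, a_3 = 0, a_4 = -1/6, a_5 = 0


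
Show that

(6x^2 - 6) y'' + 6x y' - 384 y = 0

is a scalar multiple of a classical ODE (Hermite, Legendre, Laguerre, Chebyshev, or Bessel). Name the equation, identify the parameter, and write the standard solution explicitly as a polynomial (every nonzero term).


All three coefficients share the factor -6; dividing through by -6 gives  (1 - x^2) y'' - x y' + 64 y = 0.
This matches the Chebyshev equation (1 - x^2) y'' - x y' + n^2 y = 0 (note the -x y' term, not -2x y') with n^2 = 64, so n = 8; the polynomial solution is T_8(x).
With y = sum_k a_k x^k, matching x^k gives (k+2)(k+1) a_{k+2} = (k^2 - n^2) a_k = (k - 8)(k + 8) a_k. The right side vanishes at k = 8, so the series with the parity of 8 terminates at degree 8.
Standard normalization: leading coefficient of T_n is 2^(n-1), so a_8 = 2^7 = 128. Work downward with a_k = (k+1)(k+2) a_{k+2} / ((k - 8)(k + 8)):
  a_6 = (7)(8)(128) / ((6 - 8)(6 + 8)) = 7168/(-28) = -256
  a_4 = (5)(6)(-256) / ((4 - 8)(4 + 8)) = -7680/(-48) = 160
  a_2 = (3)(4)(160) / ((2 - 8)(2 + 8)) = 1920/(-60) = -32
  a_0 = (1)(2)(-32) / ((0 - 8)(0 + 8)) = -64/(-64) = 1
Hence T_8(x) = 128 x^8 - 256 x^6 + 160 x^4 - 32 x^2 + 1.

T_8(x); series = 128 x^8 - 256 x^6 + 160 x^4 - 32 x^2 + 1


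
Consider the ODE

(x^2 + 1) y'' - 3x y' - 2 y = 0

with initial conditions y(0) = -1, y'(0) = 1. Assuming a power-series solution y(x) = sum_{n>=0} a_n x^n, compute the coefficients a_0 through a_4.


Ansatz: y(x) = sum_{n>=0} a_n x^n, so y'(x) = sum_{n>=1} n a_n x^(n-1) and y''(x) = sum_{n>=2} n(n-1) a_n x^(n-2).
Substitute into P(x) y'' + Q(x) y' + R(x) y = 0 with P(x) = x^2 + 1, Q(x) = -3x, R(x) = -2, and match powers of x.
Initial conditions: a_0 = -1, a_1 = 1.
Setting the coefficient of each power of x to zero and solving order by order (substituting the coefficients already found):
  x^0: 2 a_2 - 2 a_0 = 0  ->  2 a_2 = 2 a_0 = -2  ->  a_2 = -1
  x^1: 6 a_3 - 5 a_1 = 0  ->  6 a_3 = 5 a_1 = 5  ->  a_3 = 5/6
  x^2: 12 a_4 - 6 a_2 = 0  ->  12 a_4 = 6 a_2 = -6  ->  a_4 = -1/2
Truncated series: y(x) = -1 + x - x^2 + (5/6) x^3 - (1/2) x^4 + O(x^5).

a_0 = -1; a_1 = 1; a_2 = -1; a_3 = 5/6; a_4 = -1/2


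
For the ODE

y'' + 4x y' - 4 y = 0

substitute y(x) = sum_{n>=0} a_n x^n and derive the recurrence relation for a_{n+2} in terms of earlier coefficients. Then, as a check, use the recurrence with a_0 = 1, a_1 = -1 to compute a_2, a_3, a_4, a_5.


Substitute y = sum_n a_n x^n.
y''(x) has coefficient (n+2)(n+1) a_{n+2} at x^n;
4 x y'(x) has coefficient 4 n a_n at x^n (shift);
-4 y(x) has coefficient -4 a_n at x^n.
Matching x^n: (n+2)(n+1) a_{n+2} + (4n - 4) a_n = 0.
Thus a_{n+2} = (-4n + 4) / ((n+1)(n+2)) * a_n.

Check with a_0 = 1, a_1 = -1 (apply the recurrence for n = 0, 1, 2, 3): a_0 = 1, a_1 = -1, a_2 = 2, a_3 = 0, a_4 = -2/3, a_5 = 0.

a_(n+2) = (-4n + 4) / ((n+1)(n+2)) * a_n; check: a_0 = 1, a_1 = -1, a_2 = 2, a_3 = 0, a_4 = -2/3, a_5 = 0


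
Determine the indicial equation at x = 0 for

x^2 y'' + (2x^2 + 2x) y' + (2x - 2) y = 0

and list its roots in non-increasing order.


Divide by x^2 to reach normal form y'' + P_1(x) y' + P_2(x) y = 0 with P_1(x) = 2 + 2/x and P_2(x) = 2/x - 2/x^2.
x = 0 is a singular point because the y'-coefficient 2 + 2/x has a pole at x = 0 and the y-coefficient 2/x - 2/x^2 has a pole at x = 0.
It is a regular singular point because x P_1(x) = p(x) = 2x + 2 and x^2 P_2(x) = q(x) = 2x - 2 are polynomials, hence analytic at x = 0.
p(0) = 2,  q(0) = -2.
Indicial equation: r(r-1) + p(0) r + q(0) = 0, i.e. r^2 + (p(0) - 1) r + q(0) = 0, i.e. r^2 + 1 r - 2 = 0.
Discriminant: (1)^2 - 4(-2) = 9, so r = (-1 ± 3)/2.
Solving: r_1 = 1, r_2 = -2.

indicial: r^2 + 1 r - 2 = 0; roots r_1 = 1, r_2 = -2


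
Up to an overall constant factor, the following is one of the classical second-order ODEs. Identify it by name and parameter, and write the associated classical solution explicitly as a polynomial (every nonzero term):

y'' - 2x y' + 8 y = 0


The equation is already in a standard form:  y'' - 2x y' + 8 y = 0.
This matches the Hermite equation y'' - 2x y' + 2n y = 0 with 2n = 8, so n = 4; the polynomial solution is H_4(x).
With y = sum_k a_k x^k, matching x^k gives (k+2)(k+1) a_{k+2} = 2(k - n) a_k = 2(k - 4) a_k. The right side vanishes at k = 4, so the series with the parity of 4 terminates at degree 4.
Standard normalization: leading coefficient of H_n is 2^n, so a_4 = 2^4 = 16. Work downward with a_k = (k+1)(k+2) a_{k+2} / (2(k - n)):
  a_2 = (3)(4)(16) / (2(2 - 4)) = 192/(-4) = -48
  a_0 = (1)(2)(-48) / (2(0 - 4)) = -96/(-8) = 12
Hence H_4(x) = 16 x^4 - 48 x^2 + 12.

H_4(x); series = 16 x^4 - 48 x^2 + 12


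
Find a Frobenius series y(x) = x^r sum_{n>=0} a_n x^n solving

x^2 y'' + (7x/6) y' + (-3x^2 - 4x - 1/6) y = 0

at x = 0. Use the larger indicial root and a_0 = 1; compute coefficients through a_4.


Write in Frobenius form y'' + (p(x)/x) y' + (q(x)/x^2) y = 0:
  p(x) = 7/6,  q(x) = -3x^2 - 4x - 1/6.
Indicial equation: r(r-1) + (7/6) r + (-1/6) = 0 -> roots r_1 = 1/3, r_2 = -1/2.
Take r = r_1 = 1/3. Let y(x) = x^r sum_{n>=0} a_n x^n with a_0 = 1.
Substitute y = x^r sum a_n x^n and match x^{r+n}. The recurrence is
  D(n) a_n - 4 a_{n-1} - 3 a_{n-2} = 0,  where D(n) = (r+n)(r+n-1) + (7/6)(r+n) + (-1/6).
  a_n = [4 a_{n-1} + 3 a_{n-2}] / D(n).
Since the indicial polynomial factors as (r - r_1)(r - r_2), D(n) = (r_1 + n - r_1)(r_1 + n - r_2) = n(n + 5/6).
Evaluating step by step (a_0 = 1):
  n = 1: D(1) = 1(1 + 5/6) = 11/6; numerator = 4(1) = 4; a_1 = (4)/(11/6) = 24/11
  n = 2: D(2) = 2(2 + 5/6) = 17/3; numerator = 4(24/11) + 3(1) = 129/11; a_2 = (129/11)/(17/3) = 387/187
  n = 3: D(3) = 3(3 + 5/6) = 23/2; numerator = 4(387/187) + 3(24/11) = 252/17; a_3 = (252/17)/(23/2) = 504/391
  n = 4: D(4) = 4(4 + 5/6) = 58/3; numerator = 4(504/391) + 3(387/187) = 48879/4301; a_4 = (48879/4301)/(58/3) = 146637/249458

r = 1/3; a_0 = 1; a_1 = 24/11; a_2 = 387/187; a_3 = 504/391; a_4 = 146637/249458


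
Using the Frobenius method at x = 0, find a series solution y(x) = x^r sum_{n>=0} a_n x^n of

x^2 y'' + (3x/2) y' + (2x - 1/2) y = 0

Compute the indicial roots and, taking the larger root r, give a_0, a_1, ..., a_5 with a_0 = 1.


Write in Frobenius form y'' + (p(x)/x) y' + (q(x)/x^2) y = 0:
  p(x) = 3/2,  q(x) = 2x - 1/2.
Indicial equation: r(r-1) + (3/2) r + (-1/2) = 0 -> roots r_1 = 1/2, r_2 = -1.
Take r = r_1 = 1/2. Let y(x) = x^r sum_{n>=0} a_n x^n with a_0 = 1.
Substitute y = x^r sum a_n x^n and match x^{r+n}. The recurrence is
  D(n) a_n + 2 a_{n-1} = 0,  where D(n) = (r+n)(r+n-1) + (3/2)(r+n) + (-1/2).
  a_n = -2 / D(n) * a_{n-1}.
Since the indicial polynomial factors as (r - r_1)(r - r_2), D(n) = (r_1 + n - r_1)(r_1 + n - r_2) = n(n + 3/2).
Evaluating step by step (a_0 = 1):
  n = 1: D(1) = 1(1 + 3/2) = 5/2; numerator = -2(1) = -2; a_1 = (-2)/(5/2) = -4/5
  n = 2: D(2) = 2(2 + 3/2) = 7; numerator = -2(-4/5) = 8/5; a_2 = (8/5)/(7) = 8/35
  n = 3: D(3) = 3(3 + 3/2) = 27/2; numerator = -2(8/35) = -16/35; a_3 = (-16/35)/(27/2) = -32/945
  n = 4: D(4) = 4(4 + 3/2) = 22; numerator = -2(-32/945) = 64/945; a_4 = (64/945)/(22) = 32/10395
  n = 5: D(5) = 5(5 + 3/2) = 65/2; numerator = -2(32/10395) = -64/10395; a_5 = (-64/10395)/(65/2) = -128/675675

r = 1/2; a_0 = 1; a_1 = -4/5; a_2 = 8/35; a_3 = -32/945; a_4 = 32/10395; a_5 = -128/675675


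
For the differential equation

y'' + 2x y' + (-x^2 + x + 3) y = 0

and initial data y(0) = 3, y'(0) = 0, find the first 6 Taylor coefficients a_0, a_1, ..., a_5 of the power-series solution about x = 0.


Ansatz: y(x) = sum_{n>=0} a_n x^n, so y'(x) = sum_{n>=1} n a_n x^(n-1) and y''(x) = sum_{n>=2} n(n-1) a_n x^(n-2).
Substitute into P(x) y'' + Q(x) y' + R(x) y = 0 with P(x) = 1, Q(x) = 2x, R(x) = -x^2 + x + 3, and match powers of x.
Initial conditions: a_0 = 3, a_1 = 0.
Setting the coefficient of each power of x to zero and solving order by order (substituting the coefficients already found):
  x^0: 2 a_2 + 3 a_0 = 0  ->  2 a_2 = -3 a_0 = -9  ->  a_2 = -9/2
  x^1: 6 a_3 + 5 a_1 + a_0 = 0  ->  6 a_3 = -5 a_1 - a_0 = -3  ->  a_3 = -1/2
  x^2: 12 a_4 + 7 a_2 + a_1 - a_0 = 0  ->  12 a_4 = -7 a_2 - a_1 + a_0 = 69/2  ->  a_4 = 23/8
  x^3: 20 a_5 + 9 a_3 + a_2 - a_1 = 0  ->  20 a_5 = -9 a_3 - a_2 + a_1 = 9  ->  a_5 = 9/20
Truncated series: y(x) = 3 - (9/2) x^2 - (1/2) x^3 + (23/8) x^4 + (9/20) x^5 + O(x^6).

a_0 = 3; a_1 = 0; a_2 = -9/2; a_3 = -1/2; a_4 = 23/8; a_5 = 9/20


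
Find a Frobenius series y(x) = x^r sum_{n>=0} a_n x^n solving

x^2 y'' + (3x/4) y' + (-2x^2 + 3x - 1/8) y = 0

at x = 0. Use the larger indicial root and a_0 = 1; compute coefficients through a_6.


Write in Frobenius form y'' + (p(x)/x) y' + (q(x)/x^2) y = 0:
  p(x) = 3/4,  q(x) = -2x^2 + 3x - 1/8.
Indicial equation: r(r-1) + (3/4) r + (-1/8) = 0 -> roots r_1 = 1/2, r_2 = -1/4.
Take r = r_1 = 1/2. Let y(x) = x^r sum_{n>=0} a_n x^n with a_0 = 1.
Substitute y = x^r sum a_n x^n and match x^{r+n}. The recurrence is
  D(n) a_n + 3 a_{n-1} - 2 a_{n-2} = 0,  where D(n) = (r+n)(r+n-1) + (3/4)(r+n) + (-1/8).
  a_n = [-3 a_{n-1} + 2 a_{n-2}] / D(n).
Since the indicial polynomial factors as (r - r_1)(r - r_2), D(n) = (r_1 + n - r_1)(r_1 + n - r_2) = n(n + 3/4).
Evaluating step by step (a_0 = 1):
  n = 1: D(1) = 1(1 + 3/4) = 7/4; numerator = -3(1) = -3; a_1 = (-3)/(7/4) = -12/7
  n = 2: D(2) = 2(2 + 3/4) = 11/2; numerator = -3(-12/7) + 2(1) = 50/7; a_2 = (50/7)/(11/2) = 100/77
  n = 3: D(3) = 3(3 + 3/4) = 45/4; numerator = -3(100/77) + 2(-12/7) = -564/77; a_3 = (-564/77)/(45/4) = -752/1155
  n = 4: D(4) = 4(4 + 3/4) = 19; numerator = -3(-752/1155) + 2(100/77) = 1752/385; a_4 = (1752/385)/(19) = 1752/7315
  n = 5: D(5) = 5(5 + 3/4) = 115/4; numerator = -3(1752/7315) + 2(-752/1155) = -44344/21945; a_5 = (-44344/21945)/(115/4) = -7712/109725
  n = 6: D(6) = 6(6 + 3/4) = 81/2; numerator = -3(-7712/109725) + 2(1752/7315) = 1328/1925; a_6 = (1328/1925)/(81/2) = 2656/155925

r = 1/2; a_0 = 1; a_1 = -12/7; a_2 = 100/77; a_3 = -752/1155; a_4 = 1752/7315; a_5 = -7712/109725; a_6 = 2656/155925


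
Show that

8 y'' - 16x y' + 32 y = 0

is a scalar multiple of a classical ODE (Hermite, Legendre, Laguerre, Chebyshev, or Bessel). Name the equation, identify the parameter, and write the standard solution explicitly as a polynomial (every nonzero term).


All three coefficients share the factor 8; dividing through by 8 gives  y'' - 2x y' + 4 y = 0.
This matches the Hermite equation y'' - 2x y' + 2n y = 0 with 2n = 4, so n = 2; the polynomial solution is H_2(x).
With y = sum_k a_k x^k, matching x^k gives (k+2)(k+1) a_{k+2} = 2(k - n) a_k = 2(k - 2) a_k. The right side vanishes at k = 2, so the series with the parity of 2 terminates at degree 2.
Standard normalization: leading coefficient of H_n is 2^n, so a_2 = 2^2 = 4. Work downward with a_k = (k+1)(k+2) a_{k+2} / (2(k - n)):
  a_0 = (1)(2)(4) / (2(0 - 2)) = 8/(-4) = -2
Hence H_2(x) = 4 x^2 - 2.

H_2(x); series = 4 x^2 - 2


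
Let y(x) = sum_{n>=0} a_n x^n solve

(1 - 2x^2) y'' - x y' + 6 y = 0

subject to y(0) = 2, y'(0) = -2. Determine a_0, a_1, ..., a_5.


Ansatz: y(x) = sum_{n>=0} a_n x^n, so y'(x) = sum_{n>=1} n a_n x^(n-1) and y''(x) = sum_{n>=2} n(n-1) a_n x^(n-2).
Substitute into P(x) y'' + Q(x) y' + R(x) y = 0 with P(x) = 1 - 2x^2, Q(x) = -x, R(x) = 6, and match powers of x.
Initial conditions: a_0 = 2, a_1 = -2.
Setting the coefficient of each power of x to zero and solving order by order (substituting the coefficients already found):
  x^0: 2 a_2 + 6 a_0 = 0  ->  2 a_2 = -6 a_0 = -12  ->  a_2 = -6
  x^1: 6 a_3 + 5 a_1 = 0  ->  6 a_3 = -5 a_1 = 10  ->  a_3 = 5/3
  x^2: 12 a_4 = 0  ->  a_4 = 0
  x^3: 20 a_5 - 9 a_3 = 0  ->  20 a_5 = 9 a_3 = 15  ->  a_5 = 3/4
Truncated series: y(x) = 2 - 2 x - 6 x^2 + (5/3) x^3 + (3/4) x^5 + O(x^6).

a_0 = 2; a_1 = -2; a_2 = -6; a_3 = 5/3; a_4 = 0; a_5 = 3/4


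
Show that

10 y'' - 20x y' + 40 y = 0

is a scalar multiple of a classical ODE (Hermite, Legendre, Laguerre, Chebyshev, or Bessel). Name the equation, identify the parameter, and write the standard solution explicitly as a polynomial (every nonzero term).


All three coefficients share the factor 10; dividing through by 10 gives  y'' - 2x y' + 4 y = 0.
This matches the Hermite equation y'' - 2x y' + 2n y = 0 with 2n = 4, so n = 2; the polynomial solution is H_2(x).
With y = sum_k a_k x^k, matching x^k gives (k+2)(k+1) a_{k+2} = 2(k - n) a_k = 2(k - 2) a_k. The right side vanishes at k = 2, so the series with the parity of 2 terminates at degree 2.
Standard normalization: leading coefficient of H_n is 2^n, so a_2 = 2^2 = 4. Work downward with a_k = (k+1)(k+2) a_{k+2} / (2(k - n)):
  a_0 = (1)(2)(4) / (2(0 - 2)) = 8/(-4) = -2
Hence H_2(x) = 4 x^2 - 2.

H_2(x); series = 4 x^2 - 2


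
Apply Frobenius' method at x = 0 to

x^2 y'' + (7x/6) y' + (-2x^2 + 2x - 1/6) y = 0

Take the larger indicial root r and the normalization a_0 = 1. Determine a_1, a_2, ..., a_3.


Write in Frobenius form y'' + (p(x)/x) y' + (q(x)/x^2) y = 0:
  p(x) = 7/6,  q(x) = -2x^2 + 2x - 1/6.
Indicial equation: r(r-1) + (7/6) r + (-1/6) = 0 -> roots r_1 = 1/3, r_2 = -1/2.
Take r = r_1 = 1/3. Let y(x) = x^r sum_{n>=0} a_n x^n with a_0 = 1.
Substitute y = x^r sum a_n x^n and match x^{r+n}. The recurrence is
  D(n) a_n + 2 a_{n-1} - 2 a_{n-2} = 0,  where D(n) = (r+n)(r+n-1) + (7/6)(r+n) + (-1/6).
  a_n = [-2 a_{n-1} + 2 a_{n-2}] / D(n).
Since the indicial polynomial factors as (r - r_1)(r - r_2), D(n) = (r_1 + n - r_1)(r_1 + n - r_2) = n(n + 5/6).
Evaluating step by step (a_0 = 1):
  n = 1: D(1) = 1(1 + 5/6) = 11/6; numerator = -2(1) = -2; a_1 = (-2)/(11/6) = -12/11
  n = 2: D(2) = 2(2 + 5/6) = 17/3; numerator = -2(-12/11) + 2(1) = 46/11; a_2 = (46/11)/(17/3) = 138/187
  n = 3: D(3) = 3(3 + 5/6) = 23/2; numerator = -2(138/187) + 2(-12/11) = -684/187; a_3 = (-684/187)/(23/2) = -1368/4301

r = 1/3; a_0 = 1; a_1 = -12/11; a_2 = 138/187; a_3 = -1368/4301


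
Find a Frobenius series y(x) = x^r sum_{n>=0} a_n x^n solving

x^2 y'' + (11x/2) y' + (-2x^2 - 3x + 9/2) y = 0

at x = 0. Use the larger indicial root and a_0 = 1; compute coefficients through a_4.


Write in Frobenius form y'' + (p(x)/x) y' + (q(x)/x^2) y = 0:
  p(x) = 11/2,  q(x) = -2x^2 - 3x + 9/2.
Indicial equation: r(r-1) + (11/2) r + (9/2) = 0 -> roots r_1 = -3/2, r_2 = -3.
Take r = r_1 = -3/2. Let y(x) = x^r sum_{n>=0} a_n x^n with a_0 = 1.
Substitute y = x^r sum a_n x^n and match x^{r+n}. The recurrence is
  D(n) a_n - 3 a_{n-1} - 2 a_{n-2} = 0,  where D(n) = (r+n)(r+n-1) + (11/2)(r+n) + (9/2).
  a_n = [3 a_{n-1} + 2 a_{n-2}] / D(n).
Since the indicial polynomial factors as (r - r_1)(r - r_2), D(n) = (r_1 + n - r_1)(r_1 + n - r_2) = n(n + 3/2).
Evaluating step by step (a_0 = 1):
  n = 1: D(1) = 1(1 + 3/2) = 5/2; numerator = 3(1) = 3; a_1 = (3)/(5/2) = 6/5
  n = 2: D(2) = 2(2 + 3/2) = 7; numerator = 3(6/5) + 2(1) = 28/5; a_2 = (28/5)/(7) = 4/5
  n = 3: D(3) = 3(3 + 3/2) = 27/2; numerator = 3(4/5) + 2(6/5) = 24/5; a_3 = (24/5)/(27/2) = 16/45
  n = 4: D(4) = 4(4 + 3/2) = 22; numerator = 3(16/45) + 2(4/5) = 8/3; a_4 = (8/3)/(22) = 4/33

r = -3/2; a_0 = 1; a_1 = 6/5; a_2 = 4/5; a_3 = 16/45; a_4 = 4/33


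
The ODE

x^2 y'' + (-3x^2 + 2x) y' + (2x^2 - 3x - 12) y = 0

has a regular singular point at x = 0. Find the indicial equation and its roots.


Divide by x^2 to reach normal form y'' + P_1(x) y' + P_2(x) y = 0 with P_1(x) = -3 + 2/x and P_2(x) = 2 - 3/x - 12/x^2.
x = 0 is a singular point because the y'-coefficient -3 + 2/x has a pole at x = 0 and the y-coefficient 2 - 3/x - 12/x^2 has a pole at x = 0.
It is a regular singular point because x P_1(x) = p(x) = 2 - 3x and x^2 P_2(x) = q(x) = 2x^2 - 3x - 12 are polynomials, hence analytic at x = 0.
p(0) = 2,  q(0) = -12.
Indicial equation: r(r-1) + p(0) r + q(0) = 0, i.e. r^2 + (p(0) - 1) r + q(0) = 0, i.e. r^2 + 1 r - 12 = 0.
Discriminant: (1)^2 - 4(-12) = 49, so r = (-1 ± 7)/2.
Solving: r_1 = 3, r_2 = -4.

indicial: r^2 + 1 r - 12 = 0; roots r_1 = 3, r_2 = -4


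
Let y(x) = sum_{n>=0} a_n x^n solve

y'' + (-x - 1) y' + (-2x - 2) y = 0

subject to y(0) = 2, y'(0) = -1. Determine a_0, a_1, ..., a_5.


Ansatz: y(x) = sum_{n>=0} a_n x^n, so y'(x) = sum_{n>=1} n a_n x^(n-1) and y''(x) = sum_{n>=2} n(n-1) a_n x^(n-2).
Substitute into P(x) y'' + Q(x) y' + R(x) y = 0 with P(x) = 1, Q(x) = -x - 1, R(x) = -2x - 2, and match powers of x.
Initial conditions: a_0 = 2, a_1 = -1.
Setting the coefficient of each power of x to zero and solving order by order (substituting the coefficients already found):
  x^0: 2 a_2 - a_1 - 2 a_0 = 0  ->  2 a_2 = a_1 + 2 a_0 = 3  ->  a_2 = 3/2
  x^1: 6 a_3 - 2 a_2 - 3 a_1 - 2 a_0 = 0  ->  6 a_3 = 2 a_2 + 3 a_1 + 2 a_0 = 4  ->  a_3 = 2/3
  x^2: 12 a_4 - 3 a_3 - 4 a_2 - 2 a_1 = 0  ->  12 a_4 = 3 a_3 + 4 a_2 + 2 a_1 = 6  ->  a_4 = 1/2
  x^3: 20 a_5 - 4 a_4 - 5 a_3 - 2 a_2 = 0  ->  20 a_5 = 4 a_4 + 5 a_3 + 2 a_2 = 25/3  ->  a_5 = 5/12
Truncated series: y(x) = 2 - x + (3/2) x^2 + (2/3) x^3 + (1/2) x^4 + (5/12) x^5 + O(x^6).

a_0 = 2; a_1 = -1; a_2 = 3/2; a_3 = 2/3; a_4 = 1/2; a_5 = 5/12


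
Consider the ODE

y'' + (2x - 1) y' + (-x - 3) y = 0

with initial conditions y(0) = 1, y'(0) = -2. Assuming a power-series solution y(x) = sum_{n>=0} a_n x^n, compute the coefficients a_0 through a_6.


Ansatz: y(x) = sum_{n>=0} a_n x^n, so y'(x) = sum_{n>=1} n a_n x^(n-1) and y''(x) = sum_{n>=2} n(n-1) a_n x^(n-2).
Substitute into P(x) y'' + Q(x) y' + R(x) y = 0 with P(x) = 1, Q(x) = 2x - 1, R(x) = -x - 3, and match powers of x.
Initial conditions: a_0 = 1, a_1 = -2.
Setting the coefficient of each power of x to zero and solving order by order (substituting the coefficients already found):
  x^0: 2 a_2 - a_1 - 3 a_0 = 0  ->  2 a_2 = a_1 + 3 a_0 = 1  ->  a_2 = 1/2
  x^1: 6 a_3 - 2 a_2 - a_1 - a_0 = 0  ->  6 a_3 = 2 a_2 + a_1 + a_0 = 0  ->  a_3 = 0
  x^2: 12 a_4 - 3 a_3 + a_2 - a_1 = 0  ->  12 a_4 = 3 a_3 - a_2 + a_1 = -5/2  ->  a_4 = -5/24
  x^3: 20 a_5 - 4 a_4 + 3 a_3 - a_2 = 0  ->  20 a_5 = 4 a_4 - 3 a_3 + a_2 = -1/3  ->  a_5 = -1/60
  x^4: 30 a_6 - 5 a_5 + 5 a_4 - a_3 = 0  ->  30 a_6 = 5 a_5 - 5 a_4 + a_3 = 23/24  ->  a_6 = 23/720
Truncated series: y(x) = 1 - 2 x + (1/2) x^2 - (5/24) x^4 - (1/60) x^5 + (23/720) x^6 + O(x^7).

a_0 = 1; a_1 = -2; a_2 = 1/2; a_3 = 0; a_4 = -5/24; a_5 = -1/60; a_6 = 23/720


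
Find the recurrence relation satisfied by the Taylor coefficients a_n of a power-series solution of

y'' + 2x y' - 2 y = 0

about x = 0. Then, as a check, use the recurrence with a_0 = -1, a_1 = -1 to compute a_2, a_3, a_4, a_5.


Substitute y = sum_n a_n x^n.
y''(x) has coefficient (n+2)(n+1) a_{n+2} at x^n;
2 x y'(x) has coefficient 2 n a_n at x^n (shift);
-2 y(x) has coefficient -2 a_n at x^n.
Matching x^n: (n+2)(n+1) a_{n+2} + (2n - 2) a_n = 0.
Thus a_{n+2} = (-2n + 2) / ((n+1)(n+2)) * a_n.

Check with a_0 = -1, a_1 = -1 (apply the recurrence for n = 0, 1, 2, 3): a_0 = -1, a_1 = -1, a_2 = -1, a_3 = 0, a_4 = 1/6, a_5 = 0.

a_(n+2) = (-2n + 2) / ((n+1)(n+2)) * a_n; check: a_0 = -1, a_1 = -1, a_2 = -1, a_3 = 0, a_4 = 1/6, a_5 = 0


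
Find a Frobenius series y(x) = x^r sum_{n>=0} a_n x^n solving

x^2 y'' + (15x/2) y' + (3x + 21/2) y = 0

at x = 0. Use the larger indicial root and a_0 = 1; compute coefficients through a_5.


Write in Frobenius form y'' + (p(x)/x) y' + (q(x)/x^2) y = 0:
  p(x) = 15/2,  q(x) = 3x + 21/2.
Indicial equation: r(r-1) + (15/2) r + (21/2) = 0 -> roots r_1 = -3, r_2 = -7/2.
Take r = r_1 = -3. Let y(x) = x^r sum_{n>=0} a_n x^n with a_0 = 1.
Substitute y = x^r sum a_n x^n and match x^{r+n}. The recurrence is
  D(n) a_n + 3 a_{n-1} = 0,  where D(n) = (r+n)(r+n-1) + (15/2)(r+n) + (21/2).
  a_n = -3 / D(n) * a_{n-1}.
Since the indicial polynomial factors as (r - r_1)(r - r_2), D(n) = (r_1 + n - r_1)(r_1 + n - r_2) = n(n + 1/2).
Evaluating step by step (a_0 = 1):
  n = 1: D(1) = 1(1 + 1/2) = 3/2; numerator = -3(1) = -3; a_1 = (-3)/(3/2) = -2
  n = 2: D(2) = 2(2 + 1/2) = 5; numerator = -3(-2) = 6; a_2 = (6)/(5) = 6/5
  n = 3: D(3) = 3(3 + 1/2) = 21/2; numerator = -3(6/5) = -18/5; a_3 = (-18/5)/(21/2) = -12/35
  n = 4: D(4) = 4(4 + 1/2) = 18; numerator = -3(-12/35) = 36/35; a_4 = (36/35)/(18) = 2/35
  n = 5: D(5) = 5(5 + 1/2) = 55/2; numerator = -3(2/35) = -6/35; a_5 = (-6/35)/(55/2) = -12/1925

r = -3; a_0 = 1; a_1 = -2; a_2 = 6/5; a_3 = -12/35; a_4 = 2/35; a_5 = -12/1925


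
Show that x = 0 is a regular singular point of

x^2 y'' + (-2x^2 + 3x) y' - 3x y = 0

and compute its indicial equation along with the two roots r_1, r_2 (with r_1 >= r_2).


Divide by x^2 to reach normal form y'' + P_1(x) y' + P_2(x) y = 0 with P_1(x) = -2 + 3/x and P_2(x) = -3/x.
x = 0 is a singular point because the y'-coefficient -2 + 3/x has a pole at x = 0 and the y-coefficient -3/x has a pole at x = 0.
It is a regular singular point because x P_1(x) = p(x) = 3 - 2x and x^2 P_2(x) = q(x) = -3x are polynomials, hence analytic at x = 0.
p(0) = 3,  q(0) = 0.
Indicial equation: r(r-1) + p(0) r + q(0) = 0, i.e. r^2 + (p(0) - 1) r + q(0) = 0, i.e. r^2 + 2 r = 0.
Discriminant: (2)^2 - 4(0) = 4, so r = (-2 ± 2)/2.
Solving: r_1 = 0, r_2 = -2.

indicial: r^2 + 2 r = 0; roots r_1 = 0, r_2 = -2


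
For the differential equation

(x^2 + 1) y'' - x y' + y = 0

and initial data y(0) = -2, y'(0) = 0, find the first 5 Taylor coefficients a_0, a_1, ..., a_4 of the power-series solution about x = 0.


Ansatz: y(x) = sum_{n>=0} a_n x^n, so y'(x) = sum_{n>=1} n a_n x^(n-1) and y''(x) = sum_{n>=2} n(n-1) a_n x^(n-2).
Substitute into P(x) y'' + Q(x) y' + R(x) y = 0 with P(x) = x^2 + 1, Q(x) = -x, R(x) = 1, and match powers of x.
Initial conditions: a_0 = -2, a_1 = 0.
Setting the coefficient of each power of x to zero and solving order by order (substituting the coefficients already found):
  x^0: 2 a_2 + a_0 = 0  ->  2 a_2 = -a_0 = 2  ->  a_2 = 1
  x^1: 6 a_3 = 0  ->  a_3 = 0
  x^2: 12 a_4 + a_2 = 0  ->  12 a_4 = -a_2 = -1  ->  a_4 = -1/12
Truncated series: y(x) = -2 + x^2 - (1/12) x^4 + O(x^5).

a_0 = -2; a_1 = 0; a_2 = 1; a_3 = 0; a_4 = -1/12


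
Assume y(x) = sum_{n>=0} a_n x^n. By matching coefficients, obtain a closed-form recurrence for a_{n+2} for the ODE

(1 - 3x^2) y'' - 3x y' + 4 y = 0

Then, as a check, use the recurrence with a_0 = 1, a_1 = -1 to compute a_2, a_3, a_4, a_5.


Substitute y = sum_n a_n x^n.
(1 - 3 x^2) y'' contributes (n+2)(n+1) a_{n+2} - 3 n(n-1) a_n at x^n.
-3 x y'(x) contributes -3 n a_n at x^n.
4 y(x) contributes 4 a_n at x^n.
Matching x^n: (n+2)(n+1) a_{n+2} + (-3 n(n-1) - 3 n + 4) a_n = 0.
Thus a_{n+2} = (3 n(n-1) + 3 n - 4) / ((n+1)(n+2)) * a_n.

Check with a_0 = 1, a_1 = -1 (apply the recurrence for n = 0, 1, 2, 3): a_0 = 1, a_1 = -1, a_2 = -2, a_3 = 1/6, a_4 = -4/3, a_5 = 23/120.

a_(n+2) = (3 n(n-1) + 3 n - 4) / ((n+1)(n+2)) * a_n; check: a_0 = 1, a_1 = -1, a_2 = -2, a_3 = 1/6, a_4 = -4/3, a_5 = 23/120


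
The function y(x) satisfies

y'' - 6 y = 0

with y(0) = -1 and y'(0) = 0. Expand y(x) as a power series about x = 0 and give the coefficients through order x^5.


Ansatz: y(x) = sum_{n>=0} a_n x^n, so y'(x) = sum_{n>=1} n a_n x^(n-1) and y''(x) = sum_{n>=2} n(n-1) a_n x^(n-2).
Substitute into P(x) y'' + Q(x) y' + R(x) y = 0 with P(x) = 1, Q(x) = 0, R(x) = -6, and match powers of x.
Initial conditions: a_0 = -1, a_1 = 0.
Setting the coefficient of each power of x to zero and solving order by order (substituting the coefficients already found):
  x^0: 2 a_2 - 6 a_0 = 0  ->  2 a_2 = 6 a_0 = -6  ->  a_2 = -3
  x^1: 6 a_3 - 6 a_1 = 0  ->  6 a_3 = 6 a_1 = 0  ->  a_3 = 0
  x^2: 12 a_4 - 6 a_2 = 0  ->  12 a_4 = 6 a_2 = -18  ->  a_4 = -3/2
  x^3: 20 a_5 - 6 a_3 = 0  ->  20 a_5 = 6 a_3 = 0  ->  a_5 = 0
Truncated series: y(x) = -1 - 3 x^2 - (3/2) x^4 + O(x^6).

a_0 = -1; a_1 = 0; a_2 = -3; a_3 = 0; a_4 = -3/2; a_5 = 0


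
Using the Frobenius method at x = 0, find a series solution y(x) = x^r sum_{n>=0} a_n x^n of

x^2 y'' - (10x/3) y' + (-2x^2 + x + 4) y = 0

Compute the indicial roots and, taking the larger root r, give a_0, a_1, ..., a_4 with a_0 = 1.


Write in Frobenius form y'' + (p(x)/x) y' + (q(x)/x^2) y = 0:
  p(x) = -10/3,  q(x) = -2x^2 + x + 4.
Indicial equation: r(r-1) + (-10/3) r + (4) = 0 -> roots r_1 = 3, r_2 = 4/3.
Take r = r_1 = 3. Let y(x) = x^r sum_{n>=0} a_n x^n with a_0 = 1.
Substitute y = x^r sum a_n x^n and match x^{r+n}. The recurrence is
  D(n) a_n + 1 a_{n-1} - 2 a_{n-2} = 0,  where D(n) = (r+n)(r+n-1) + (-10/3)(r+n) + (4).
  a_n = [-1 a_{n-1} + 2 a_{n-2}] / D(n).
Since the indicial polynomial factors as (r - r_1)(r - r_2), D(n) = (r_1 + n - r_1)(r_1 + n - r_2) = n(n + 5/3).
Evaluating step by step (a_0 = 1):
  n = 1: D(1) = 1(1 + 5/3) = 8/3; numerator = -1(1) = -1; a_1 = (-1)/(8/3) = -3/8
  n = 2: D(2) = 2(2 + 5/3) = 22/3; numerator = -1(-3/8) + 2(1) = 19/8; a_2 = (19/8)/(22/3) = 57/176
  n = 3: D(3) = 3(3 + 5/3) = 14; numerator = -1(57/176) + 2(-3/8) = -189/176; a_3 = (-189/176)/(14) = -27/352
  n = 4: D(4) = 4(4 + 5/3) = 68/3; numerator = -1(-27/352) + 2(57/176) = 255/352; a_4 = (255/352)/(68/3) = 45/1408

r = 3; a_0 = 1; a_1 = -3/8; a_2 = 57/176; a_3 = -27/352; a_4 = 45/1408


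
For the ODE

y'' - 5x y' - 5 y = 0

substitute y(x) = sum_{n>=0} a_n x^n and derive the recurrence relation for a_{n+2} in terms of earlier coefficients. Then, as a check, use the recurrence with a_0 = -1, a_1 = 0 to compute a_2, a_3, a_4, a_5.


Substitute y = sum_n a_n x^n.
y''(x) has coefficient (n+2)(n+1) a_{n+2} at x^n;
-5 x y'(x) has coefficient -5 n a_n at x^n (shift);
-5 y(x) has coefficient -5 a_n at x^n.
Matching x^n: (n+2)(n+1) a_{n+2} + (-5n - 5) a_n = 0.
Thus a_{n+2} = (5n + 5) / ((n+1)(n+2)) * a_n.

Check with a_0 = -1, a_1 = 0 (apply the recurrence for n = 0, 1, 2, 3): a_0 = -1, a_1 = 0, a_2 = -5/2, a_3 = 0, a_4 = -25/8, a_5 = 0.

a_(n+2) = (5n + 5) / ((n+1)(n+2)) * a_n; check: a_0 = -1, a_1 = 0, a_2 = -5/2, a_3 = 0, a_4 = -25/8, a_5 = 0


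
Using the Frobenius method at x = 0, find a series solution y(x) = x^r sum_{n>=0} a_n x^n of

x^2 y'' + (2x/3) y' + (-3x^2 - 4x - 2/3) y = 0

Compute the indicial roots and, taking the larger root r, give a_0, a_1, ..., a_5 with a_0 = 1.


Write in Frobenius form y'' + (p(x)/x) y' + (q(x)/x^2) y = 0:
  p(x) = 2/3,  q(x) = -3x^2 - 4x - 2/3.
Indicial equation: r(r-1) + (2/3) r + (-2/3) = 0 -> roots r_1 = 1, r_2 = -2/3.
Take r = r_1 = 1. Let y(x) = x^r sum_{n>=0} a_n x^n with a_0 = 1.
Substitute y = x^r sum a_n x^n and match x^{r+n}. The recurrence is
  D(n) a_n - 4 a_{n-1} - 3 a_{n-2} = 0,  where D(n) = (r+n)(r+n-1) + (2/3)(r+n) + (-2/3).
  a_n = [4 a_{n-1} + 3 a_{n-2}] / D(n).
Since the indicial polynomial factors as (r - r_1)(r - r_2), D(n) = (r_1 + n - r_1)(r_1 + n - r_2) = n(n + 5/3).
Evaluating step by step (a_0 = 1):
  n = 1: D(1) = 1(1 + 5/3) = 8/3; numerator = 4(1) = 4; a_1 = (4)/(8/3) = 3/2
  n = 2: D(2) = 2(2 + 5/3) = 22/3; numerator = 4(3/2) + 3(1) = 9; a_2 = (9)/(22/3) = 27/22
  n = 3: D(3) = 3(3 + 5/3) = 14; numerator = 4(27/22) + 3(3/2) = 207/22; a_3 = (207/22)/(14) = 207/308
  n = 4: D(4) = 4(4 + 5/3) = 68/3; numerator = 4(207/308) + 3(27/22) = 981/154; a_4 = (981/154)/(68/3) = 2943/10472
  n = 5: D(5) = 5(5 + 5/3) = 100/3; numerator = 4(2943/10472) + 3(207/308) = 2349/748; a_5 = (2349/748)/(100/3) = 7047/74800

r = 1; a_0 = 1; a_1 = 3/2; a_2 = 27/22; a_3 = 207/308; a_4 = 2943/10472; a_5 = 7047/74800


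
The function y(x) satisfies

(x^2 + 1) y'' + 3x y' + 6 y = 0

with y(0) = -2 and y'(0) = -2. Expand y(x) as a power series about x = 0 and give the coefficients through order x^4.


Ansatz: y(x) = sum_{n>=0} a_n x^n, so y'(x) = sum_{n>=1} n a_n x^(n-1) and y''(x) = sum_{n>=2} n(n-1) a_n x^(n-2).
Substitute into P(x) y'' + Q(x) y' + R(x) y = 0 with P(x) = x^2 + 1, Q(x) = 3x, R(x) = 6, and match powers of x.
Initial conditions: a_0 = -2, a_1 = -2.
Setting the coefficient of each power of x to zero and solving order by order (substituting the coefficients already found):
  x^0: 2 a_2 + 6 a_0 = 0  ->  2 a_2 = -6 a_0 = 12  ->  a_2 = 6
  x^1: 6 a_3 + 9 a_1 = 0  ->  6 a_3 = -9 a_1 = 18  ->  a_3 = 3
  x^2: 12 a_4 + 14 a_2 = 0  ->  12 a_4 = -14 a_2 = -84  ->  a_4 = -7
Truncated series: y(x) = -2 - 2 x + 6 x^2 + 3 x^3 - 7 x^4 + O(x^5).

a_0 = -2; a_1 = -2; a_2 = 6; a_3 = 3; a_4 = -7
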